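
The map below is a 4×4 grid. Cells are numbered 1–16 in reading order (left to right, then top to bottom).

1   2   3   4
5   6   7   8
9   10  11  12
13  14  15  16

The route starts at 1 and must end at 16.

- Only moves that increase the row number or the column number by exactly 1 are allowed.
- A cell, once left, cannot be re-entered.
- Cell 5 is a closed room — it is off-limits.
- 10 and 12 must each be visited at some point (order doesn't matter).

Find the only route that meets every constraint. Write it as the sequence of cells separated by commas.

Moves only go right or down, so the column and row indices never decrease.
Route from 1: right to 2, 2× down (reaching 10), 2× right (reaching 12), down to 16 — 6 moves in all.
Check: all required cells visited.

1, 2, 6, 10, 11, 12, 16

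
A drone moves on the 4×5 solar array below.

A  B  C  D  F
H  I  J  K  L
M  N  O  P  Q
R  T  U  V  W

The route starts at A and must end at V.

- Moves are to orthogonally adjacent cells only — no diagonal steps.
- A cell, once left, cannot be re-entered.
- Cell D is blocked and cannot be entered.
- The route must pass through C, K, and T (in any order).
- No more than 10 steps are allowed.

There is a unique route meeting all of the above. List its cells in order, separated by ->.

A -> B -> C -> J -> K -> P -> O -> N -> T -> U -> V

Any route must reach C, K, and T and still end at V within 10 moves, so the order of the required stops is forced.
Route from A: 2× right (reaching C), down to J, right to K, down to P, 2× left (reaching N), down to T, 2× right (reaching V) — 10 moves in all.
Check: all required cells visited; 10 ≤ 10 moves.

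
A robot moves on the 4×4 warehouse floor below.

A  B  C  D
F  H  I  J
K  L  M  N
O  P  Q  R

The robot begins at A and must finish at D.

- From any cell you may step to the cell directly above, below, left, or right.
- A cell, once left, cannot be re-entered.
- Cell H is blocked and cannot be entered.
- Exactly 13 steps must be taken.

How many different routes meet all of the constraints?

Need simple routes of exactly 13 moves from A to D (Manhattan distance 3, so 5 moves are spent on a detour and 5 undoing it).
Enumerating: A F K O P L M Q R N J I C D | A B C I M L K O P Q R N J D.
That gives 2 routes.

2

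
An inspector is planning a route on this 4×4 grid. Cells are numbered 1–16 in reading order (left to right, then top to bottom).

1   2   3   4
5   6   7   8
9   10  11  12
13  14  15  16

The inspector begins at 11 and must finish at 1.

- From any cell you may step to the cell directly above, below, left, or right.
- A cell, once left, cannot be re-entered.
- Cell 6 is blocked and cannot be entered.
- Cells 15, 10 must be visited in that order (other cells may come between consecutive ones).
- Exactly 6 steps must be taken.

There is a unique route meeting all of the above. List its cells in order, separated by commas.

The waypoints must appear in the order 15, 10, with no cell reused.
Route from 11: down to 15, left to 14, up to 10, left to 9, 2× up (reaching 1) — 6 moves in all.
Check: order respected (15 at step 1, 10 at step 3); 6 moves as required.

11, 15, 14, 10, 9, 5, 1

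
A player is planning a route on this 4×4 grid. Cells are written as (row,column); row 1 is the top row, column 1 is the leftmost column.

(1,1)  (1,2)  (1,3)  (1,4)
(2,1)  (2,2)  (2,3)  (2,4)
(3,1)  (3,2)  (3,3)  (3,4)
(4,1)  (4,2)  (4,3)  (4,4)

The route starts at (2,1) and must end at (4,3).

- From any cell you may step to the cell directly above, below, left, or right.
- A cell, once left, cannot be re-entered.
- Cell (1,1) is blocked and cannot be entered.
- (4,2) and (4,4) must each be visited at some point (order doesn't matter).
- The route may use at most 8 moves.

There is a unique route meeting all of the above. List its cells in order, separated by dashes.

The budget equals the shortest possible length, so every move has to be on a shortest route through the required cells.
Route from (2,1): 2× down (reaching (4,1)), right to (4,2), up to (3,2), 2× right (reaching (3,4)), down to (4,4), left to (4,3) — 8 moves in all.
Check: all required cells visited; 8 ≤ 8 moves.

(2,1) - (3,1) - (4,1) - (4,2) - (3,2) - (3,3) - (3,4) - (4,4) - (4,3)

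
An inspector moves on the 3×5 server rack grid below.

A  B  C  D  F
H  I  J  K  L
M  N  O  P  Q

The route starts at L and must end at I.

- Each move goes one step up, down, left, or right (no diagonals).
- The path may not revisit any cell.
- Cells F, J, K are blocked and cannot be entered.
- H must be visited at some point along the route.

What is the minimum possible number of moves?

Any route passes through H somewhere between L and I. Summing Manhattan distances along the two legs (L → H → I) gives a lower bound of 4 + 1 = 5 moves.
That bound ignores the blocked cells. Measuring each leg by the fewest moves that actually steer around them (L→H: 6; H→I: 1) raises the lower bound to 7.
A route of 7 moves exists: L → Q → P → O → N → M → H → I.
Since 7 matches that lower bound, it is optimal.

7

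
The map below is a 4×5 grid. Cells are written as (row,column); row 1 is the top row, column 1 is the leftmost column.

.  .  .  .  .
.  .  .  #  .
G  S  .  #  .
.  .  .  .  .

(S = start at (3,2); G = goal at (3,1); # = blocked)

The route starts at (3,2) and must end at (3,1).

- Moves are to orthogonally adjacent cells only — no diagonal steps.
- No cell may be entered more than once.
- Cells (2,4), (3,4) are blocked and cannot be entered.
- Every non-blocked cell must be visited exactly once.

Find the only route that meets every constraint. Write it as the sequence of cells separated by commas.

(3,2), (3,3), (2,3), (2,2), (2,1), (1,1), (1,2), (1,3), (1,4), (1,5), (2,5), (3,5), (4,5), (4,4), (4,3), (4,2), (4,1), (3,1)

Need to visit all 18 open cells exactly once, starting at (3,2) and ending at (3,1).
Route from (3,2): right to (3,3), up to (2,3), 2× left (reaching (2,1)), up to (1,1), 4× right (reaching (1,5)), 3× down (reaching (4,5)), 4× left (reaching (4,1)), up to (3,1) — 17 moves in all.
Check: all 18 open cells covered.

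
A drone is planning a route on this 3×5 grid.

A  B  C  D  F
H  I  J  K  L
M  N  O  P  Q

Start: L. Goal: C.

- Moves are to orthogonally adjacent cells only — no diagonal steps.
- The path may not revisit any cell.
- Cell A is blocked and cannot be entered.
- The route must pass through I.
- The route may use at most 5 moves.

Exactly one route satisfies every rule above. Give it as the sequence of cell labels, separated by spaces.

L K J I B C

The budget equals the shortest possible length, so every move has to be on a shortest route through the required cells.
Route from L: left 3 to I, up 1 to B, right 1 to C — 5 moves in all.
Check: all required cells visited; 5 ≤ 5 moves.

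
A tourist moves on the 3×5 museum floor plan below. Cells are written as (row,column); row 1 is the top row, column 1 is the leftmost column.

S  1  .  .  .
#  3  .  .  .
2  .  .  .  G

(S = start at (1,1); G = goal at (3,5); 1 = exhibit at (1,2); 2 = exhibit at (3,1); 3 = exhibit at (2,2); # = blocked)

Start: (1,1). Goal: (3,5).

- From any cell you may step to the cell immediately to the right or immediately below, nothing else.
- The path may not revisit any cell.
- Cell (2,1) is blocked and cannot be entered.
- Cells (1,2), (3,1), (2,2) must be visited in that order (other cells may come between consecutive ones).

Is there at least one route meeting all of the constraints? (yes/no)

(3,1) lies to the left of (1,2), so going from (1,2) to (3,1) would need a leftward move — but moves only go right/down, so (1,2) cannot be visited before (3,1).

no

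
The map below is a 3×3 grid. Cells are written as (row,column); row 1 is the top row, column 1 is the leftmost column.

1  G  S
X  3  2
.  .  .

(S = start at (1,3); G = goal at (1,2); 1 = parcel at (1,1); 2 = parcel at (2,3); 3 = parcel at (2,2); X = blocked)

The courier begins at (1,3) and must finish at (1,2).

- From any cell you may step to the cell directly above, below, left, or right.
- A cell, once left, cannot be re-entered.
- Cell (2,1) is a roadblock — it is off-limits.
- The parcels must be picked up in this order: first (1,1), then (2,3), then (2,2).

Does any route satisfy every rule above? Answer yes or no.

no

(1,1) must be visited but has only one open neighbour ((1,2)), and it is neither the start nor the goal — the route would have to enter and leave through (1,2), re-entering it.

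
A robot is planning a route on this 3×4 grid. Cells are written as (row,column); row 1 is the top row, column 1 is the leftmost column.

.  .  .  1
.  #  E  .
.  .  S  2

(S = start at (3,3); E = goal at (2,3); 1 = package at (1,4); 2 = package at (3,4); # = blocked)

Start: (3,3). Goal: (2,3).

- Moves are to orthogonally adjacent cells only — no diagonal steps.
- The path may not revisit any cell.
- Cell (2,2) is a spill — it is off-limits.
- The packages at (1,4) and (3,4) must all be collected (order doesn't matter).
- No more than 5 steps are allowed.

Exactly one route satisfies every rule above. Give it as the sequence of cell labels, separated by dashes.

The budget equals the shortest possible length, so every move has to be on a shortest route through the required cells.
Route from (3,3): right to (3,4), 2× up (reaching (1,4)), left to (1,3), down to (2,3) — 5 moves in all.
Check: all required cells visited; 5 ≤ 5 moves.

(3,3) - (3,4) - (2,4) - (1,4) - (1,3) - (2,3)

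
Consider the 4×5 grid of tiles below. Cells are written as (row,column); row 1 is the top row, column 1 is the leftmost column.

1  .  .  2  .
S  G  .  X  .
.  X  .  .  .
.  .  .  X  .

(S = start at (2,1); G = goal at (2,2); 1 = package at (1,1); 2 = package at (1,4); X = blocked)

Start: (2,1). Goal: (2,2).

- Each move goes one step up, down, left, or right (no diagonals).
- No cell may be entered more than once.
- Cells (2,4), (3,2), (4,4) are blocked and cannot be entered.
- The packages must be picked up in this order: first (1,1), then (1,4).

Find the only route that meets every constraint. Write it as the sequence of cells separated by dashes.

(2,1) - (1,1) - (1,2) - (1,3) - (1,4) - (1,5) - (2,5) - (3,5) - (3,4) - (3,3) - (2,3) - (2,2)

The waypoints must appear in the order (1,1), (1,4), with no cell reused.
Route from (2,1): up 1 to (1,1), right 4 to (1,5), down 2 to (3,5), left 2 to (3,3), up 1 to (2,3), left 1 to (2,2) — 11 moves in all.
Check: order respected (1 at step 1, 2 at step 4).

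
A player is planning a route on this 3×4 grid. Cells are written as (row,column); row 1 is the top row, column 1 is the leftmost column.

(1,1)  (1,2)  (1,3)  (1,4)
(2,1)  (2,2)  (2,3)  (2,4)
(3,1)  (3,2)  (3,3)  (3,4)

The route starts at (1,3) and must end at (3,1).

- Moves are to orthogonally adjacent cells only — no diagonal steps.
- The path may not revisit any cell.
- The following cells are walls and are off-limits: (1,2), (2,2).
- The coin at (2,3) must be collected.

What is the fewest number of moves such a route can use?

Any route passes through (2,3) somewhere between (1,3) and (3,1). Summing Manhattan distances along the two legs ((1,3) → (2,3) → (3,1)) gives a lower bound of 1 + 3 = 4 moves.
A route of 4 moves achieves this: (1,3) → (2,3) → (3,3) → (3,2) → (3,1).
Since 4 matches the lower bound, it is optimal.

4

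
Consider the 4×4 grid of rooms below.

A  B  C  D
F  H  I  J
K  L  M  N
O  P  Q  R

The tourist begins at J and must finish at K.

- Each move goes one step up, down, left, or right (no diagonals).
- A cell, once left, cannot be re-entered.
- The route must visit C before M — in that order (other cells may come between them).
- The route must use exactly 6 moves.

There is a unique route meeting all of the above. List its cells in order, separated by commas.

The waypoints must appear in the order C, M, with no cell reused.
Route from J: up 1 to D, left 1 to C, down 2 to M, left 2 to K — 6 moves in all.
Check: order respected (C at step 2, M at step 4); 6 moves as required.

J, D, C, I, M, L, K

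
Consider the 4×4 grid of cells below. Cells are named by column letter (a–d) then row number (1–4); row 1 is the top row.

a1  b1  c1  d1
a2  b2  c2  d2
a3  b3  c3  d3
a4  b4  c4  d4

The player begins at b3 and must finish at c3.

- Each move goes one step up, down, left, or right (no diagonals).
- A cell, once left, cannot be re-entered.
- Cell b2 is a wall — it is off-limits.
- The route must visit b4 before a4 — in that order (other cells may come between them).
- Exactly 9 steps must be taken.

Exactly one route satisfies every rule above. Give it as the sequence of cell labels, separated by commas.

The waypoints must appear in the order b4, a4, with no cell reused.
Route from b3: down to b4, left to a4, 3× up (reaching a1), 2× right (reaching c1), 2× down (reaching c3) — 9 moves in all.
Check: order respected (b4 at step 1, a4 at step 2); 9 moves as required.

b3, b4, a4, a3, a2, a1, b1, c1, c2, c3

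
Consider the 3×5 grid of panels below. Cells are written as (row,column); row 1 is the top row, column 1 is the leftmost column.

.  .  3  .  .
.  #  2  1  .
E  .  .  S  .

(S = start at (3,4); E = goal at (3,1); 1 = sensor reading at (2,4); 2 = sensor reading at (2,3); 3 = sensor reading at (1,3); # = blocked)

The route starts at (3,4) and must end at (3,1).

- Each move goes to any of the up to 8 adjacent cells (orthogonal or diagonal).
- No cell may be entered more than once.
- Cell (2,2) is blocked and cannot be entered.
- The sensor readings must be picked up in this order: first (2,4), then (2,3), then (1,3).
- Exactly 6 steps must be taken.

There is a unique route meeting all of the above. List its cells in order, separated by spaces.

(3,4) (2,4) (2,3) (1,3) (1,2) (2,1) (3,1)

The waypoints must appear in the order (2,4), (2,3), (1,3), with no cell reused.
Route from (3,4): up 1 to (2,4), left 1 to (2,3), up 1 to (1,3), left 1 to (1,2), down-left 1 to (2,1), down 1 to (3,1) — 6 moves in all.
Check: order respected (1 at step 1, 2 at step 2, 3 at step 3); 6 moves as required.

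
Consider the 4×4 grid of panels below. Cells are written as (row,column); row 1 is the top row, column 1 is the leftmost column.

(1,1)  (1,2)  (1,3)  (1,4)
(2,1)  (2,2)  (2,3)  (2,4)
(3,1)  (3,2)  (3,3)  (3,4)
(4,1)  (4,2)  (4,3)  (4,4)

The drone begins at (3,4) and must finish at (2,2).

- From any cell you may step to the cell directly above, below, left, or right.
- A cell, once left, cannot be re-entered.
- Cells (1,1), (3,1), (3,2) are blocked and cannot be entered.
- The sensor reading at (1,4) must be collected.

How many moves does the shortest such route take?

5

Any route passes through (1,4) somewhere between (3,4) and (2,2). Summing Manhattan distances along the two legs ((3,4) → (1,4) → (2,2)) gives a lower bound of 2 + 3 = 5 moves.
A route of 5 moves achieves this: (3,4) → (2,4) → (1,4) → (1,3) → (2,3) → (2,2).
Since 5 matches the lower bound, it is optimal.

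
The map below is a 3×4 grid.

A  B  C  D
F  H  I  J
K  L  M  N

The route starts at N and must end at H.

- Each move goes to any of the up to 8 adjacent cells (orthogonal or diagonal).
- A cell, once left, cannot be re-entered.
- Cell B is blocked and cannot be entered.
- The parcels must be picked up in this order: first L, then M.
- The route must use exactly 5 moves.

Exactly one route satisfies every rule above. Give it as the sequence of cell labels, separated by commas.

The waypoints must appear in the order L, M, with no cell reused.
Route from N: up to J, left to I, down-left to L, right to M, up-left to H — 5 moves in all.
Check: order respected (L at step 3, M at step 4); 5 moves as required.

N, J, I, L, M, H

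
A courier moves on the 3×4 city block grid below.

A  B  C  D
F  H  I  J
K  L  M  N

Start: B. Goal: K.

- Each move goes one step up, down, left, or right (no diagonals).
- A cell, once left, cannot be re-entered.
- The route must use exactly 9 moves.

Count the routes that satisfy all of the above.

7

Need simple routes of exactly 9 moves from B to K (Manhattan distance 3, so 3 moves are spent on a detour and 3 undoing it).
Enumerating: B H I C D J N M L K | B A F H I J N M L K | B C I J N M L H F K | B C D J N M I H L K | B C D J N M I H F K | B C D J N M L H F K | B C D J I M L H F K.
That gives 7 routes.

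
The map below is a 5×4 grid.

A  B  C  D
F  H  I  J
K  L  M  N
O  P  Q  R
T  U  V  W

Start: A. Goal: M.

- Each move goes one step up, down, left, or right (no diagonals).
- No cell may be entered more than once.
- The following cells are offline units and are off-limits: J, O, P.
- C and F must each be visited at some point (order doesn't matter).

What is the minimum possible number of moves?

6

Any route passes through C and F in some order between A and M. Summing Manhattan distances along each leg and taking the cheapest ordering (A → F → C → M) gives a lower bound of 1 + 3 + 2 = 6 moves.
A route of 6 moves achieves this: A → F → H → B → C → I → M.
Since 6 matches the lower bound, it is optimal.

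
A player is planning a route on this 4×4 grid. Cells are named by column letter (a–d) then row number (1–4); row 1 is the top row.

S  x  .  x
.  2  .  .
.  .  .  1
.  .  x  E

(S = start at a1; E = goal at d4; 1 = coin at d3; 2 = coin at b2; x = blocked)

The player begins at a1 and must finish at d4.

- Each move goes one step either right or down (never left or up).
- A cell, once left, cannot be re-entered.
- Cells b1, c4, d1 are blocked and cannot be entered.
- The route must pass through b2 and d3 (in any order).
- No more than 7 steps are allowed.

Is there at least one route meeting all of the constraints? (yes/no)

yes

One route that works: a1 → a2 → b2 → b3 → c3 → d3 → d4.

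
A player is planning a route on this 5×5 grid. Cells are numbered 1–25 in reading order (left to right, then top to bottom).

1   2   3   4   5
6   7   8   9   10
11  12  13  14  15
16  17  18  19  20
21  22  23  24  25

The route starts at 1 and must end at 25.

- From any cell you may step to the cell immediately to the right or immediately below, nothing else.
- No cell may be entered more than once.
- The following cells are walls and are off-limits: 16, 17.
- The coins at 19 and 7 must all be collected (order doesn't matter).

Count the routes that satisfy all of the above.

A right/down-only route from 1 to 25 makes exactly 4 down-moves and 4 right-moves in some order.
With no other constraints that would be C(8,4) = 70 routes.
A monotone route can only reach the required cells in the order 7, 19, so split there and multiply the segment counts (each segment already excludes blocked cells): 1→7: 2; 7→19: 5; 19→25: 2; product = 20.
That gives 20 routes.

20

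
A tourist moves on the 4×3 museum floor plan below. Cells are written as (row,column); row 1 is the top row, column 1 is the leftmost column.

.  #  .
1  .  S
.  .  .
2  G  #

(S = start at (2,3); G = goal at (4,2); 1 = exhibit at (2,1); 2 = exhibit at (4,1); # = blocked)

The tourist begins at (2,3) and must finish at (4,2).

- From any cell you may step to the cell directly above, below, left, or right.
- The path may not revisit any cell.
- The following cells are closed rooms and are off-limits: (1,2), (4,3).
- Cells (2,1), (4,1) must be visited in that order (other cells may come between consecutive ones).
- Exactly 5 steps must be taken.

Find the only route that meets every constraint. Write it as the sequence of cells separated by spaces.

(2,3) (2,2) (2,1) (3,1) (4,1) (4,2)

The waypoints must appear in the order (2,1), (4,1), with no cell reused.
Route from (2,3): left 2 to (2,1), down 2 to (4,1), right 1 to (4,2) — 5 moves in all.
Check: order respected (1 at step 2, 2 at step 4); 5 moves as required.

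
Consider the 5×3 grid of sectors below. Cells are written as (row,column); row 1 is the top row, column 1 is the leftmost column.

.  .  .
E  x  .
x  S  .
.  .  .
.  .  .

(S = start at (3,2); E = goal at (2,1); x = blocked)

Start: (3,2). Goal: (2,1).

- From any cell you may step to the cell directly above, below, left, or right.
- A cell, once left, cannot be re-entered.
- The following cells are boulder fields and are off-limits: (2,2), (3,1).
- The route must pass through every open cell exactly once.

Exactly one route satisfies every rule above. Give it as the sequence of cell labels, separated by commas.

Need to visit all 13 open cells exactly once, starting at (3,2) and ending at (2,1).
Cell (1,3) has only two open neighbours ((2,3) and (1,2)), so the path must pass straight through it: one of those is the cell it's entered from and the other is where it exits.
Route from (3,2): down 1 to (4,2), left 1 to (4,1), down 1 to (5,1), right 2 to (5,3), up 4 to (1,3), left 2 to (1,1), down 1 to (2,1) — 12 moves in all.
Check: all 13 open cells covered.

(3,2), (4,2), (4,1), (5,1), (5,2), (5,3), (4,3), (3,3), (2,3), (1,3), (1,2), (1,1), (2,1)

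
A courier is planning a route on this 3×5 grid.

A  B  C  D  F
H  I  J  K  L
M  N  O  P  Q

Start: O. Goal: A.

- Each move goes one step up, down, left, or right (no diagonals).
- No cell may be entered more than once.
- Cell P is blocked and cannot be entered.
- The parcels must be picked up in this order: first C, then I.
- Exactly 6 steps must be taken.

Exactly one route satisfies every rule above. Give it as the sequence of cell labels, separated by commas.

O, J, C, B, I, H, A

The waypoints must appear in the order C, I, with no cell reused.
Route from O: 2× up (reaching C), left to B, down to I, left to H, up to A — 6 moves in all.
Check: order respected (C at step 2, I at step 4); 6 moves as required.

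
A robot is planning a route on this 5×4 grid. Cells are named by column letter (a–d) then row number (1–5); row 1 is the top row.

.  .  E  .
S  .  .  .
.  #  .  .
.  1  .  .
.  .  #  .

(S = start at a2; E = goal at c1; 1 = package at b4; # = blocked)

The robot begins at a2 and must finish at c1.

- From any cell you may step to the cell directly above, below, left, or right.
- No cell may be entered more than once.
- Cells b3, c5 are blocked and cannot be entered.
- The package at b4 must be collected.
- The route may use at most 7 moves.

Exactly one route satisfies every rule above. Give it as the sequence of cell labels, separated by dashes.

a2 - a3 - a4 - b4 - c4 - c3 - c2 - c1

Any route must reach b4 and still end at c1 within 7 moves, so the order of the required stops is forced.
Route from a2: down 2 to a4, right 2 to c4, up 3 to c1 — 7 moves in all.
Check: all required cells visited; 7 ≤ 7 moves.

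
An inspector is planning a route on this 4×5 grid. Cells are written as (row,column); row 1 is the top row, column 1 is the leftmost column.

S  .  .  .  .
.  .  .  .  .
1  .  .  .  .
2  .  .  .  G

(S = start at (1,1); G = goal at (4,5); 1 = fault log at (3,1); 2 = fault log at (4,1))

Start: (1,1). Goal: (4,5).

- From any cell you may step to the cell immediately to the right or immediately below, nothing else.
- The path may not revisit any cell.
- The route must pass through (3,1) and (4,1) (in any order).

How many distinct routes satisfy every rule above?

A right/down-only route from (1,1) to (4,5) makes exactly 3 down-moves and 4 right-moves in some order.
With no other constraints that would be C(7,3) = 35 routes.
A monotone route can only reach the required cells in the order (3,1), (4,1), so split there and multiply the segment counts: (1,1)→(3,1): 1; (3,1)→(4,1): 1; (4,1)→(4,5): 1; product = 1.
That gives 1 route.

1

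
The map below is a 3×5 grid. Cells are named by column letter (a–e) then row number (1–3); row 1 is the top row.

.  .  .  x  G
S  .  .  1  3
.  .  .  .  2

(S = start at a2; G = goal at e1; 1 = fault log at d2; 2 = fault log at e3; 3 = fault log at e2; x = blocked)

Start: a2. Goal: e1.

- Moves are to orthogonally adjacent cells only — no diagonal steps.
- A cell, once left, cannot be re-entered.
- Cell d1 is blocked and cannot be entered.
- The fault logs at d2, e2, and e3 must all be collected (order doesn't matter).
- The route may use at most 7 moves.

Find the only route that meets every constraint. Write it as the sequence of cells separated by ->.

a2 -> b2 -> c2 -> d2 -> d3 -> e3 -> e2 -> e1

The budget equals the shortest possible length, so every move has to be on a shortest route through the required cells.
Route from a2: right 3 to d2, down 1 to d3, right 1 to e3, up 2 to e1 — 7 moves in all.
Check: all required cells visited; 7 ≤ 7 moves.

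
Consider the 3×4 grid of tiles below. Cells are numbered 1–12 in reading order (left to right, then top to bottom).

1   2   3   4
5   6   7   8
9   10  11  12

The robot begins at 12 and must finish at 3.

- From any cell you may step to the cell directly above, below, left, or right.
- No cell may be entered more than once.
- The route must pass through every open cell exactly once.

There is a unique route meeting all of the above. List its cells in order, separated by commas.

12, 11, 10, 9, 5, 1, 2, 6, 7, 8, 4, 3

Need to visit all 12 open cells exactly once, starting at 12 and ending at 3.
Cell 9 has only two open neighbours (5 and 10), so the path must pass straight through it: one of those is the cell it's entered from and the other is where it exits.
Route from 12: 3× left (reaching 9), 2× up (reaching 1), right to 2, down to 6, 2× right (reaching 8), up to 4, left to 3 — 11 moves in all.
Check: all 12 open cells covered.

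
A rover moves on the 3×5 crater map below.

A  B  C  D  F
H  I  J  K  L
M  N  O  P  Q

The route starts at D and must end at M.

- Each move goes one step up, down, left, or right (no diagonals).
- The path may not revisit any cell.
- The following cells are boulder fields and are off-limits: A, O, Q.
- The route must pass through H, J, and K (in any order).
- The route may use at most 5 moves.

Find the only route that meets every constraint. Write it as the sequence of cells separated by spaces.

D K J I H M

The 5-move cap with required stops at H, J, K leaves no slack for detours.
Route from D: down to K, 3× left (reaching H), down to M — 5 moves in all.
Check: all required cells visited; 5 ≤ 5 moves.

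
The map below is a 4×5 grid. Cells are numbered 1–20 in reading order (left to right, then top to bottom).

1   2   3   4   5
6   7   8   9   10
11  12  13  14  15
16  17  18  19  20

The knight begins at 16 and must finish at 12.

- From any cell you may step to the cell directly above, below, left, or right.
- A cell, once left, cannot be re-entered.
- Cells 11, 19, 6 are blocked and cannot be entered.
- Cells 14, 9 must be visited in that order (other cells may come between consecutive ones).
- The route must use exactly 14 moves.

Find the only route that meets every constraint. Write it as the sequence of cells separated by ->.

The waypoints must appear in the order 14, 9, with no cell reused.
Route from 16: right 2 to 18, up 1 to 13, right 2 to 15, up 2 to 5, left 1 to 4, down 1 to 9, left 1 to 8, up 1 to 3, left 1 to 2, down 2 to 12 — 14 moves in all.
Check: order respected (14 at step 4, 9 at step 9); 14 moves as required.

16 -> 17 -> 18 -> 13 -> 14 -> 15 -> 10 -> 5 -> 4 -> 9 -> 8 -> 3 -> 2 -> 7 -> 12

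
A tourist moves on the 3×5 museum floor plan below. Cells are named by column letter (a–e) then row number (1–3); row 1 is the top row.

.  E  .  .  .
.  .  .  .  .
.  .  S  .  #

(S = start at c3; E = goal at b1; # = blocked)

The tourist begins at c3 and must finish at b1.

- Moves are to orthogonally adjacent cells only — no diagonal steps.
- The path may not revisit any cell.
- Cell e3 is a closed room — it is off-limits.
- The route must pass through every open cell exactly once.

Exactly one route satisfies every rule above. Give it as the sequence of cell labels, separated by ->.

c3 -> d3 -> d2 -> e2 -> e1 -> d1 -> c1 -> c2 -> b2 -> b3 -> a3 -> a2 -> a1 -> b1

Need to visit all 14 open cells exactly once, starting at c3 and ending at b1.
Cell a1 has only two open neighbours (a2 and b1), so the path must pass straight through it: one of those is the cell it's entered from and the other is where it exits.
Route from c3: right 1 to d3, up 1 to d2, right 1 to e2, up 1 to e1, left 2 to c1, down 1 to c2, left 1 to b2, down 1 to b3, left 1 to a3, up 2 to a1, right 1 to b1 — 13 moves in all.
Check: all 14 open cells covered.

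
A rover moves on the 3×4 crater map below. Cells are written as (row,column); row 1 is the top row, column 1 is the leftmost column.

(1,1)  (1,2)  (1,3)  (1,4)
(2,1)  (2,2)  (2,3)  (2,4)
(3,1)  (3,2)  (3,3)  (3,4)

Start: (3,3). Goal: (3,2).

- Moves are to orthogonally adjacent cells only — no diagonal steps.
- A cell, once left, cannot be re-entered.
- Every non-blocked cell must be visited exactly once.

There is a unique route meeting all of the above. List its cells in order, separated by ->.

(3,3) -> (3,4) -> (2,4) -> (1,4) -> (1,3) -> (2,3) -> (2,2) -> (1,2) -> (1,1) -> (2,1) -> (3,1) -> (3,2)

Need to visit all 12 open cells exactly once, starting at (3,3) and ending at (3,2).
Route from (3,3): right to (3,4), 2× up (reaching (1,4)), left to (1,3), down to (2,3), left to (2,2), up to (1,2), left to (1,1), 2× down (reaching (3,1)), right to (3,2) — 11 moves in all.
Check: all 12 open cells covered.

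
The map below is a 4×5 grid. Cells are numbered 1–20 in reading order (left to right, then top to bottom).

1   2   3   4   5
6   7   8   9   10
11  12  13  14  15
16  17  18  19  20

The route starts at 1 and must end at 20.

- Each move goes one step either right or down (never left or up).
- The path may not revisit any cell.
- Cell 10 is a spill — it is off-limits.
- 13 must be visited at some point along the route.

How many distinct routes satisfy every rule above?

18

A right/down-only route from 1 to 20 makes exactly 3 down-moves and 4 right-moves in some order.
With no other constraints that would be C(7,3) = 35 routes.
Split at 13 and multiply the segment counts (each segment already excludes blocked cells): 1→13: 6; 13→20: 3; product = 18.
That gives 18 routes.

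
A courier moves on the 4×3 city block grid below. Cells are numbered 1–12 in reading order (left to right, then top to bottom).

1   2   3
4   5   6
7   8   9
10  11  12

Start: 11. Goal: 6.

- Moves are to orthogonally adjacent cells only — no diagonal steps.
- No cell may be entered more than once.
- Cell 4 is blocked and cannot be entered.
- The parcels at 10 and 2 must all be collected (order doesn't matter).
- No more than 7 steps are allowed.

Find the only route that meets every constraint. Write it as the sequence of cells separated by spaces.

11 10 7 8 5 2 3 6

Any route must reach 10 and 2 and still end at 6 within 7 moves, so the order of the required stops is forced.
Route from 11: left 1 to 10, up 1 to 7, right 1 to 8, up 2 to 2, right 1 to 3, down 1 to 6 — 7 moves in all.
Check: all required cells visited; 7 ≤ 7 moves.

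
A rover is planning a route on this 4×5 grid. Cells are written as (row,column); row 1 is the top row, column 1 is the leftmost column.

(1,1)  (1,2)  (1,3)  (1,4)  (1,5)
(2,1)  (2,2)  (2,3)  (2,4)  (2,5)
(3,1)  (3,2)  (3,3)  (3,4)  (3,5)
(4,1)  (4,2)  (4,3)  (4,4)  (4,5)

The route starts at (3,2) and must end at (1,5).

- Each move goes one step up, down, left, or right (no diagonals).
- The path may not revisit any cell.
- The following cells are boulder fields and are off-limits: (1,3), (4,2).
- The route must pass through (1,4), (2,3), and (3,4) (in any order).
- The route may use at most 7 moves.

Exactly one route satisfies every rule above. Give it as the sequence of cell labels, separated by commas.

Any route must reach (1,4), (2,3), and (3,4) and still end at (1,5) within 7 moves, so the order of the required stops is forced.
Route from (3,2): up to (2,2), right to (2,3), down to (3,3), right to (3,4), 2× up (reaching (1,4)), right to (1,5) — 7 moves in all.
Check: all required cells visited; 7 ≤ 7 moves.

(3,2), (2,2), (2,3), (3,3), (3,4), (2,4), (1,4), (1,5)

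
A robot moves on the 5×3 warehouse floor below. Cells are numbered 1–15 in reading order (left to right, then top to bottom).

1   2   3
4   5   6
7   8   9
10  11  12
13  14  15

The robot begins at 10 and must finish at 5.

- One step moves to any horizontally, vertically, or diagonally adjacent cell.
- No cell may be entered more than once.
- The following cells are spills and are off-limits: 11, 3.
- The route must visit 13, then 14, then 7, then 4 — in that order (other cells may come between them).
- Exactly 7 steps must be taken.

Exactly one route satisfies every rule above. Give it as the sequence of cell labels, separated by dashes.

The waypoints must appear in the order 13, 14, 7, 4, with no cell reused.
Route from 10: down to 13, right to 14, up-right to 12, up-left to 8, left to 7, up to 4, right to 5 — 7 moves in all.
Check: order respected (13 at step 1, 14 at step 2, 7 at step 5, 4 at step 6); 7 moves as required.

10 - 13 - 14 - 12 - 8 - 7 - 4 - 5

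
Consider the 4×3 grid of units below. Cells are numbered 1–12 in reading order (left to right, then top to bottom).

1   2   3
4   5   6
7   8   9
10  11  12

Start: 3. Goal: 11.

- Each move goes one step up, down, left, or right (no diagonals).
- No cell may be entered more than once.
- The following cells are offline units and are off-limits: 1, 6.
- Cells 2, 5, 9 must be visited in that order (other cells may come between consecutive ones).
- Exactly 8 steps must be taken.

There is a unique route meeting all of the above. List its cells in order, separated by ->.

3 -> 2 -> 5 -> 4 -> 7 -> 8 -> 9 -> 12 -> 11

The waypoints must appear in the order 2, 5, 9, with no cell reused.
Route from 3: left 1 to 2, down 1 to 5, left 1 to 4, down 1 to 7, right 2 to 9, down 1 to 12, left 1 to 11 — 8 moves in all.
Check: order respected (2 at step 1, 5 at step 2, 9 at step 6); 8 moves as required.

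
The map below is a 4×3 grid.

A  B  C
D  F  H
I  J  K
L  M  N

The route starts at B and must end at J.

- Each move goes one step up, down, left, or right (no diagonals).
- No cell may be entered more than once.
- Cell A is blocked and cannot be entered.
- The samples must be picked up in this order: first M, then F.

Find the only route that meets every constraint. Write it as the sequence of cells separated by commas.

The waypoints must appear in the order M, F, with no cell reused.
Route from B: right 1 to C, down 3 to N, left 2 to L, up 2 to D, right 1 to F, down 1 to J — 10 moves in all.
Check: order respected (M at step 5, F at step 9).

B, C, H, K, N, M, L, I, D, F, J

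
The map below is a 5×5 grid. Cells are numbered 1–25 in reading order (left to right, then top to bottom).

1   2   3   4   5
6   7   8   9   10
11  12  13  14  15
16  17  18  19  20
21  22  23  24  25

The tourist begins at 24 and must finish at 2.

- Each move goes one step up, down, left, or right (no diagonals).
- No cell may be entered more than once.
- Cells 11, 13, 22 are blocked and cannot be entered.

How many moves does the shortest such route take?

6

The Manhattan distance from 24 to 2 is |5−1| + |4−2| = 6, so at least 6 moves are needed.
A route of 6 moves achieves this: 24 → 19 → 14 → 9 → 4 → 3 → 2.
Since 6 matches the lower bound, it is optimal.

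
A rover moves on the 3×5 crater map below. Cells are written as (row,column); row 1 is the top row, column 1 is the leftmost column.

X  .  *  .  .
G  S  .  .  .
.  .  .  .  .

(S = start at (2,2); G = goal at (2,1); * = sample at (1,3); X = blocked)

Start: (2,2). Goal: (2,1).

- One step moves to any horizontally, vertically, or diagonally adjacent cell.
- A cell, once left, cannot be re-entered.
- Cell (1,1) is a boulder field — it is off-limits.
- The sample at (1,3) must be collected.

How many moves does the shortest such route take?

Any route passes through (1,3) somewhere between (2,2) and (2,1). Summing Chebyshev distances along the two legs ((2,2) → (1,3) → (2,1)) gives a lower bound of 1 + 2 = 3 moves.
A route of 3 moves achieves this: (2,2) → (1,3) → (1,2) → (2,1).
Since 3 matches the lower bound, it is optimal.

3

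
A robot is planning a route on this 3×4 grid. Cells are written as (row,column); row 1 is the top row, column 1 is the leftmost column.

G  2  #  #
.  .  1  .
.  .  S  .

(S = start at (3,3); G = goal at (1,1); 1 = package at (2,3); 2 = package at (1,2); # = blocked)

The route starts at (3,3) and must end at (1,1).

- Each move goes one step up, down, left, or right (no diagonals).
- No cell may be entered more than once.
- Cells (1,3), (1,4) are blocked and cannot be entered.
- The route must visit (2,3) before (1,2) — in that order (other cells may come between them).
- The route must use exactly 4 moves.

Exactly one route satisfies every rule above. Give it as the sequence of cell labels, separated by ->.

(3,3) -> (2,3) -> (2,2) -> (1,2) -> (1,1)

The waypoints must appear in the order (2,3), (1,2), with no cell reused.
Route from (3,3): up 1 to (2,3), left 1 to (2,2), up 1 to (1,2), left 1 to (1,1) — 4 moves in all.
Check: order respected (1 at step 1, 2 at step 3); 4 moves as required.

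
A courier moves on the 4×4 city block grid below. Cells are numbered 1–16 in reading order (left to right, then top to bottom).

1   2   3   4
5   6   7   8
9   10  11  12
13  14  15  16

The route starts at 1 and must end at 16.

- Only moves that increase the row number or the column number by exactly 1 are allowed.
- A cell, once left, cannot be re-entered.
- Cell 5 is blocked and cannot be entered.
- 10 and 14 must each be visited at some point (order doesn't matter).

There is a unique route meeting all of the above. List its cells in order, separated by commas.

1, 2, 6, 10, 14, 15, 16

Moves only go right or down, so the column and row indices never decrease.
Route from 1: right to 2, 3× down (reaching 14), 2× right (reaching 16) — 6 moves in all.
Check: all required cells visited.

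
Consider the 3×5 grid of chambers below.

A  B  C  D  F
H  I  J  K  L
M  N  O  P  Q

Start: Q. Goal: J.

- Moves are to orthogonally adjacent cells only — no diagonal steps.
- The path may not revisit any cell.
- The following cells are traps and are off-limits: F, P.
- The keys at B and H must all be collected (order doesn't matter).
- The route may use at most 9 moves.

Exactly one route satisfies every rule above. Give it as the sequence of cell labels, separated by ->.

Q -> L -> K -> D -> C -> B -> A -> H -> I -> J

The 9-move cap with required stops at B, H leaves no slack for detours.
Route from Q: up to L, left to K, up to D, 3× left (reaching A), down to H, 2× right (reaching J) — 9 moves in all.
Check: all required cells visited; 9 ≤ 9 moves.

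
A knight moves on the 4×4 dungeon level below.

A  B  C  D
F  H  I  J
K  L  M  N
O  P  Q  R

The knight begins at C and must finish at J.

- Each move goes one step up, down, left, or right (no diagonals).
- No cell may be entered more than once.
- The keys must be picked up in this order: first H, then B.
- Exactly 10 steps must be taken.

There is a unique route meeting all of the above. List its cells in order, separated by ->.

C -> I -> H -> B -> A -> F -> K -> L -> M -> N -> J

The waypoints must appear in the order H, B, with no cell reused.
Route from C: down 1 to I, left 1 to H, up 1 to B, left 1 to A, down 2 to K, right 3 to N, up 1 to J — 10 moves in all.
Check: order respected (H at step 2, B at step 3); 10 moves as required.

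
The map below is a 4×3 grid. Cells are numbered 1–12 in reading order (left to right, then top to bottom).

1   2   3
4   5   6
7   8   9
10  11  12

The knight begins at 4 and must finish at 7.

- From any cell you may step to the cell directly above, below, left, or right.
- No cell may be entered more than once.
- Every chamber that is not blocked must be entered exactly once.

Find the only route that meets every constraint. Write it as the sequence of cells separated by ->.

4 -> 1 -> 2 -> 3 -> 6 -> 5 -> 8 -> 9 -> 12 -> 11 -> 10 -> 7

Need to visit all 12 open cells exactly once, starting at 4 and ending at 7.
Cell 1 has only two open neighbours (4 and 2), so the path must pass straight through it: one of those is the cell it's entered from and the other is where it exits.
Route from 4: up 1 to 1, right 2 to 3, down 1 to 6, left 1 to 5, down 1 to 8, right 1 to 9, down 1 to 12, left 2 to 10, up 1 to 7 — 11 moves in all.
Check: all 12 open cells covered.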